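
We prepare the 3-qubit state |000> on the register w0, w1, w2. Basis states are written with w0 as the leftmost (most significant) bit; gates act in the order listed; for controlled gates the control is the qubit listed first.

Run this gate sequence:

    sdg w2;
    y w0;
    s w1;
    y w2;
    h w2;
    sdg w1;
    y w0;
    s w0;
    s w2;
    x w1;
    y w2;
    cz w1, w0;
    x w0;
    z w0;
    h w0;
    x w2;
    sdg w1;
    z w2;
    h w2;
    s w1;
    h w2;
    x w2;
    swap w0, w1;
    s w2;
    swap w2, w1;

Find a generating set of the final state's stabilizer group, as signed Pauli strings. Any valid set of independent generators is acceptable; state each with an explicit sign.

The final state is stabilized by the group generated by -IXI, -IIX, -ZII; other independent generating sets are equally valid.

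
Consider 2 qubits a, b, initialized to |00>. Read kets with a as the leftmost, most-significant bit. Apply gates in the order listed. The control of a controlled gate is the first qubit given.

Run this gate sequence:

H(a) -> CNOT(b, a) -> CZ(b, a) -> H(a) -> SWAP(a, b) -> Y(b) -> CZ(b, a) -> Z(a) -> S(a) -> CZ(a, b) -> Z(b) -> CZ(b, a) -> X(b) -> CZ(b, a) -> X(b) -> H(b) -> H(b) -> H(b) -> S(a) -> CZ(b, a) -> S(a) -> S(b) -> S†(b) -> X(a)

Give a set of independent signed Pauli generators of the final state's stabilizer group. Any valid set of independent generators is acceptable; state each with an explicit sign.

The final state is stabilized by the group generated by -IX, -ZI; other independent generating sets are equally valid. Key observation: gates 17-18 undo each other exactly, leaving only the rest of the circuit to track.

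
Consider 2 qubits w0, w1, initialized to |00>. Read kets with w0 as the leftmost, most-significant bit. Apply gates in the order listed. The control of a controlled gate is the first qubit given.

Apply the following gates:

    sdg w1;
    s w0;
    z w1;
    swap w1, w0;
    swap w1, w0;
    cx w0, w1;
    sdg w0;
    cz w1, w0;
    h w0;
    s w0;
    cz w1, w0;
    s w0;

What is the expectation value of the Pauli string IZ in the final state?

The observable IZ averages to 1. Key observation: steps 4-5 multiply out to the identity, so the circuit reduces to the remaining gates.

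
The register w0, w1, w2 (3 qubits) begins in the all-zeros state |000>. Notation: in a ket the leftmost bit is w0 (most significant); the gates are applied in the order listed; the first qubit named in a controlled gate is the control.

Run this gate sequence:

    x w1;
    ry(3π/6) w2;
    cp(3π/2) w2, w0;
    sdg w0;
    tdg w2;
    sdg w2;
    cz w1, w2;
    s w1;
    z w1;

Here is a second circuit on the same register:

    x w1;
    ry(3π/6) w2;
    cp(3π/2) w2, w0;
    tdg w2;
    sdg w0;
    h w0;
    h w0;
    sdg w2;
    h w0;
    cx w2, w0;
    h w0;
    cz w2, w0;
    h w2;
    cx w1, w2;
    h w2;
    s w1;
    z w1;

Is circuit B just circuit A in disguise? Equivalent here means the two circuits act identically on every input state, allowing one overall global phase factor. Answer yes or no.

Yes: on every input state the two circuits agree up to one overall phase factor.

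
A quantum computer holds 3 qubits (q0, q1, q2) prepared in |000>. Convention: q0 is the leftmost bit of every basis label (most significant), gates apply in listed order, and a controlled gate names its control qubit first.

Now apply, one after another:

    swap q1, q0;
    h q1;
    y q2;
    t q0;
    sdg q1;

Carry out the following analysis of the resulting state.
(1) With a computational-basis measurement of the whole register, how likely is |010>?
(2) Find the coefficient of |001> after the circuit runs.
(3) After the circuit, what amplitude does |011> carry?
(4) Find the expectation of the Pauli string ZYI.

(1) A full measurement returns |010> with probability 0.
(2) The amplitude on |001> is sqrt(2)*I/2.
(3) The final state's coefficient on |011> equals sqrt(2)/2.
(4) The expectation value of ZYI is -1.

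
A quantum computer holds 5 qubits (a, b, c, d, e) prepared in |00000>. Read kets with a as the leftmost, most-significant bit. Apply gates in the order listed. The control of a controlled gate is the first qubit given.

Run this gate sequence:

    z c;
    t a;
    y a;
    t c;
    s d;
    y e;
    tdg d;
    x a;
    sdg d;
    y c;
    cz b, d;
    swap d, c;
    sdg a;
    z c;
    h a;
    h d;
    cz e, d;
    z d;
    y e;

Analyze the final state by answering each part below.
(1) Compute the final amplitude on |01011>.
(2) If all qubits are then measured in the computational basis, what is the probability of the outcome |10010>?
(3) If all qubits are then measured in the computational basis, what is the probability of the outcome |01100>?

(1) The final state's coefficient on |01011> equals 0.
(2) Outcome |10010> occurs with probability 1/4.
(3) A full measurement returns |01100> with probability 0.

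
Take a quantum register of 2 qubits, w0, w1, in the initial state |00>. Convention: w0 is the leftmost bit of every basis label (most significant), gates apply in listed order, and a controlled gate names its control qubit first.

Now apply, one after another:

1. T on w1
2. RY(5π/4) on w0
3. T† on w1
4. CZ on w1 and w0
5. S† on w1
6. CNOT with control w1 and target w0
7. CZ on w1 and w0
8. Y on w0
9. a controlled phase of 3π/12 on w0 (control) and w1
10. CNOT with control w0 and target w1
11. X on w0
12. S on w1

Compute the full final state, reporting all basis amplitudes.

The resulting statevector has amplitude 0 on |00>, sqrt(2 - sqrt(2))/2 on |01>, -I*sqrt(sqrt(2) + 2)/2 on |10>, 0 on |11>.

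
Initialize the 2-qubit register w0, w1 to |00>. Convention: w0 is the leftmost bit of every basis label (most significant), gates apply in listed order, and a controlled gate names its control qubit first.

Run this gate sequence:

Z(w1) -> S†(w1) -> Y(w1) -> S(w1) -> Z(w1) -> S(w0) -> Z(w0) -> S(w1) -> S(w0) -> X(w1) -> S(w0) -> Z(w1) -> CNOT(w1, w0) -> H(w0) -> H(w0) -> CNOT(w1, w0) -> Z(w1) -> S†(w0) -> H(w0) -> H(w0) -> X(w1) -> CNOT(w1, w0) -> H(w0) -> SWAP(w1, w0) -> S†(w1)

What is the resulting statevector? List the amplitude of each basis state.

The final amplitudes are 0 on |00>, 0 on |01>, sqrt(2)*I/2 on |10>, -sqrt(2)/2 on |11>. Key observation: gates 11-18 undo each other exactly, leaving only the rest of the circuit to track.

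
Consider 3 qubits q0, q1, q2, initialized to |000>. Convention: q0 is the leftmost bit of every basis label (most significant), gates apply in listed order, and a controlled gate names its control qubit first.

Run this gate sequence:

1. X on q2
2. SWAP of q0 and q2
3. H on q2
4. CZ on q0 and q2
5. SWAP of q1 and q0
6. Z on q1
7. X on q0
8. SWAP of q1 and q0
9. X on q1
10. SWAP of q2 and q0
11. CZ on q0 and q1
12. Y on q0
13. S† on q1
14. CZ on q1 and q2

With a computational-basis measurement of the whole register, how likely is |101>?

A full measurement returns |101> with probability 1/2.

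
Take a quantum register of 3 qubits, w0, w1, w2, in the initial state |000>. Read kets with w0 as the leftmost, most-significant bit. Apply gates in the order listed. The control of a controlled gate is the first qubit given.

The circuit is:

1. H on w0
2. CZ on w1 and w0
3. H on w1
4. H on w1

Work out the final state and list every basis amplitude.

The final amplitudes are sqrt(2)/2 on |000>, sqrt(2)/2 on |100>, and 0 on every other basis state. Key observation: steps 3-4 multiply out to the identity, so the circuit reduces to the remaining gates.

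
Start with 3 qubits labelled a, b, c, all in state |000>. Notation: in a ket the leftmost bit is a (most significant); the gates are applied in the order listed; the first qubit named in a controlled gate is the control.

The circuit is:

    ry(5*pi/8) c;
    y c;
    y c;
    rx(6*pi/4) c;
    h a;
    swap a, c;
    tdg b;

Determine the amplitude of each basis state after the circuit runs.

The resulting statevector has amplitude -exp(5*I*pi/16)/2 on |000>, -exp(5*I*pi/16)/2 on |001>, 0 on |010>, 0 on |011>, -sin(5*pi/16)/2 - I*cos(5*pi/16)/2 on |100>, -sin(5*pi/16)/2 - I*cos(5*pi/16)/2 on |101>, 0 on |110>, 0 on |111>.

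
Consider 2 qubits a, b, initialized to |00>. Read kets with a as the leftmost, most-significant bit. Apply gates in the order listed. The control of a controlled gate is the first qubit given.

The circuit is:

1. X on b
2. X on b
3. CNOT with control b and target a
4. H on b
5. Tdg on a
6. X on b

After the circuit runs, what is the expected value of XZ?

The expectation value of XZ is 0. Key observation: steps 1-2 multiply out to the identity, so the circuit reduces to the remaining gates.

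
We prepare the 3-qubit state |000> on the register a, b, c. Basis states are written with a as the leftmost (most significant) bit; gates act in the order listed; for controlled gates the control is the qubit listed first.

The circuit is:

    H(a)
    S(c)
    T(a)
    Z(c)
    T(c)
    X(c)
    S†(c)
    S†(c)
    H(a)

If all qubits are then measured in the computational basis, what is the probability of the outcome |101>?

Outcome |101> occurs with probability 1/2 - sqrt(2)/4.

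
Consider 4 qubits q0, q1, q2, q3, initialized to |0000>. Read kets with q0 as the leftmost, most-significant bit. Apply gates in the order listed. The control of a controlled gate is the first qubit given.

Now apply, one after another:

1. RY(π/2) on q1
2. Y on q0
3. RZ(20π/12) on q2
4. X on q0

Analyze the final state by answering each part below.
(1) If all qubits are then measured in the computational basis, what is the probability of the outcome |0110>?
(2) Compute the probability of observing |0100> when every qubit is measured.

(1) A full measurement returns |0110> with probability 0.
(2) A full measurement returns |0100> with probability 1/2.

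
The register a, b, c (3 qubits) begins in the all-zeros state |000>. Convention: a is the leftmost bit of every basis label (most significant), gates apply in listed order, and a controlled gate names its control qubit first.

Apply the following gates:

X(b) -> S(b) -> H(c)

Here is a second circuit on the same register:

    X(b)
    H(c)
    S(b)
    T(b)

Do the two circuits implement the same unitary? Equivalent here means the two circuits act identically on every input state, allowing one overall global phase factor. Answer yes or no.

No: there is an input state on which the two circuits produce genuinely different outputs (not merely differing by a phase).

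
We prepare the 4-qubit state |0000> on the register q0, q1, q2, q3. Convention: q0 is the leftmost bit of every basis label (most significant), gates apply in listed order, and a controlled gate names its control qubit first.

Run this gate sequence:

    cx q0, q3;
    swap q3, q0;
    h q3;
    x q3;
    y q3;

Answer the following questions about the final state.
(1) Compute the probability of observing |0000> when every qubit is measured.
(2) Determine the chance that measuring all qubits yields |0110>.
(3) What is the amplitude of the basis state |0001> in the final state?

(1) The probability of measuring |0000> is 1/2.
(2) Outcome |0110> occurs with probability 0.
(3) |0001> carries amplitude sqrt(2)*I/2 in the final state.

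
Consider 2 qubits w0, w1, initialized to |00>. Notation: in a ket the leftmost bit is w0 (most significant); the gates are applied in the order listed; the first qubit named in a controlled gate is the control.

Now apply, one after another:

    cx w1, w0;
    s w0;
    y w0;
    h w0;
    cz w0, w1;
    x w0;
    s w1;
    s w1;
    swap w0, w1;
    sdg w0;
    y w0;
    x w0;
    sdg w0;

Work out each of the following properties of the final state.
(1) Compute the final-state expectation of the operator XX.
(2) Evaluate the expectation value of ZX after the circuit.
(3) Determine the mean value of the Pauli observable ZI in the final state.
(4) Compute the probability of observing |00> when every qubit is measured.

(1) In the final state, XX has expectation 0.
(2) In the final state, ZX has expectation -1.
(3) The observable ZI averages to 1.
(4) The probability of measuring |00> is 1/2.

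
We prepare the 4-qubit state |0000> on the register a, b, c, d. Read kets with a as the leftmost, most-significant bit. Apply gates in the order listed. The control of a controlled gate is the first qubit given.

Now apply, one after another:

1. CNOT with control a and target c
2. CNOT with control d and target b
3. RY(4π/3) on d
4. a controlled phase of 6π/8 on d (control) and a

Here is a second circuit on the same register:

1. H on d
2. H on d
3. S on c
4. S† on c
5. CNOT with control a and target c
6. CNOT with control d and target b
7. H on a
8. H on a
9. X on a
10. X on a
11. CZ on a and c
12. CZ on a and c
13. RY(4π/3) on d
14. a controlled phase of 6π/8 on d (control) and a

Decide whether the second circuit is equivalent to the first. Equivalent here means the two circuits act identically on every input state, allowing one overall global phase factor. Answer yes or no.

Yes — the two circuits implement the same unitary up to a global phase.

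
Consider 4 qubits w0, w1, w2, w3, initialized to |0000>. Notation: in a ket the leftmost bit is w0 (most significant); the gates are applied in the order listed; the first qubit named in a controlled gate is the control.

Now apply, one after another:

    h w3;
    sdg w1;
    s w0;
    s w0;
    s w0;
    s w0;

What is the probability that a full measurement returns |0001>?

The probability of measuring |0001> is 1/2. Key observation: steps 3-6 multiply out to the identity, so the circuit reduces to the remaining gates.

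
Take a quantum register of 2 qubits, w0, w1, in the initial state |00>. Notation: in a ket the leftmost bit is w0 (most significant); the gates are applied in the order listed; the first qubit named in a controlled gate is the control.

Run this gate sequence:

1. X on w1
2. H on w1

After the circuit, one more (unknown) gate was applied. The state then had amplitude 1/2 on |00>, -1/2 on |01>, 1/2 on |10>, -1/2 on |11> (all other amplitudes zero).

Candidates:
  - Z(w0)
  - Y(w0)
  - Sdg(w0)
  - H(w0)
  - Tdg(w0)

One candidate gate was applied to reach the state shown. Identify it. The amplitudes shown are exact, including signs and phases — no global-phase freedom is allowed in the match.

The unique candidate consistent with the amplitudes is H(w0).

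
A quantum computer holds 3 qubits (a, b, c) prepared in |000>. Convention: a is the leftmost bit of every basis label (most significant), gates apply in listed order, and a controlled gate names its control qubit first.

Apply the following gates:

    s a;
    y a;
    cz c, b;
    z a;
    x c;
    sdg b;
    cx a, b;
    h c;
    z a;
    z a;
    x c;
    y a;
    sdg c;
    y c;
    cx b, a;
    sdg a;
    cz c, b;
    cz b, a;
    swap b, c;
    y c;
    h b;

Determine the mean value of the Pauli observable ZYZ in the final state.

The expectation value of ZYZ is -1.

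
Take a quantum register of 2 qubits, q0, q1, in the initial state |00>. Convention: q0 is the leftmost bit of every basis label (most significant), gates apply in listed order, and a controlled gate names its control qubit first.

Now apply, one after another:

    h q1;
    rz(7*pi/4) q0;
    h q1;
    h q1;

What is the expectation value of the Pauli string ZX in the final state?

The expectation value of ZX is 1. Key observation: gates 3-4 undo each other exactly, leaving only the rest of the circuit to track.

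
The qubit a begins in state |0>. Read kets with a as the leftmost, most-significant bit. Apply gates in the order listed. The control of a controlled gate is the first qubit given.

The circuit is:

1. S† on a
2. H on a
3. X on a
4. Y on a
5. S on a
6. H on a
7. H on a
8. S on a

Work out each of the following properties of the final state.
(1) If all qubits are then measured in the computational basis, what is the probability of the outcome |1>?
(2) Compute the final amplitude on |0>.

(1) Outcome |1> occurs with probability 1/2.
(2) The amplitude on |0> is -sqrt(2)*I/2.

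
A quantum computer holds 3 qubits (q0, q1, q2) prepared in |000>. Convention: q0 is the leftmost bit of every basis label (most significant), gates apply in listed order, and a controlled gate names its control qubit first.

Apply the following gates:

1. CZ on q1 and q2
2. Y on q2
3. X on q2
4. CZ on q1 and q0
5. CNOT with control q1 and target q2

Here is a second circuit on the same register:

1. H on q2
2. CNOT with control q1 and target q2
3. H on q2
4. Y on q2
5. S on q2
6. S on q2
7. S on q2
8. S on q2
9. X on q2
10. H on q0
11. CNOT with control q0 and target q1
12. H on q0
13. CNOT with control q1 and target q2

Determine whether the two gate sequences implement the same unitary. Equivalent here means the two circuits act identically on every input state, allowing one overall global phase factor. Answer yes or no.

No, they are not equivalent — no single phase factor reconciles the two unitaries.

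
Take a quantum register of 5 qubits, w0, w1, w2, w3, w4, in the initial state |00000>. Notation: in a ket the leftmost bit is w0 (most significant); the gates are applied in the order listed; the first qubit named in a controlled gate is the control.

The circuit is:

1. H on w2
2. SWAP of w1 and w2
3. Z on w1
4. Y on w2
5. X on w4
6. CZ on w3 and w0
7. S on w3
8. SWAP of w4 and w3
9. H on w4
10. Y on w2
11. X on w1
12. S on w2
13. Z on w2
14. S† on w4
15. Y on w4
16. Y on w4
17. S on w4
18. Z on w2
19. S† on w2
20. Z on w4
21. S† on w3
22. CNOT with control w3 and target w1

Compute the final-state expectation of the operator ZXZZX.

The expectation value of ZXZZX is -1. Key observation: the block from step 12 through step 19 cancels to the identity and can be dropped.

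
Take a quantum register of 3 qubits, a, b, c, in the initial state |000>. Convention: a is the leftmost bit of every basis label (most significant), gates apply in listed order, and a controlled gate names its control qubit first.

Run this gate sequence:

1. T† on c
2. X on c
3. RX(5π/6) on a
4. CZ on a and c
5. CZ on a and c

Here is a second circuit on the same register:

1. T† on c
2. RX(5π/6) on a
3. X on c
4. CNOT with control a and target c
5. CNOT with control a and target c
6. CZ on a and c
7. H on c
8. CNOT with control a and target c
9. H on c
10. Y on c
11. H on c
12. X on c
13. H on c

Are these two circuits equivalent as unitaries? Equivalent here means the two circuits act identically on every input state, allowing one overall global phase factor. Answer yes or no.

No — the two circuits implement different unitaries, even allowing a global phase.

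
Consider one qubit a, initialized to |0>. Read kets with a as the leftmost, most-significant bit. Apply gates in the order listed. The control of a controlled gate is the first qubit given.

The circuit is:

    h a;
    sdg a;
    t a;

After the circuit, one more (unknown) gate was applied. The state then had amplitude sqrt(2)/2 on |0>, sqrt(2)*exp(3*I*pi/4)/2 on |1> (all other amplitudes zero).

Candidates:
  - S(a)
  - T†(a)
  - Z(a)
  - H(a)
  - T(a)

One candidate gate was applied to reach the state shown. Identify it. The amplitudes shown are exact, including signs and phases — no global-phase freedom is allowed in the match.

The unique candidate consistent with the amplitudes is Z(a).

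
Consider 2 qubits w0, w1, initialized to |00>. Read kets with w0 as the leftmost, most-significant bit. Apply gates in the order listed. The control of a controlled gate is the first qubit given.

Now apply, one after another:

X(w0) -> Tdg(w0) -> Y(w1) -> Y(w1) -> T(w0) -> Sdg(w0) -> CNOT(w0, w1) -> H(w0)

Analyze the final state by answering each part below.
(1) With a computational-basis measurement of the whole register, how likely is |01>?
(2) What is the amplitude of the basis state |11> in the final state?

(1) Outcome |01> occurs with probability 1/2. Key observation: gates 2-5 undo each other exactly, leaving only the rest of the circuit to track.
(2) |11> carries amplitude sqrt(2)*I/2 in the final state.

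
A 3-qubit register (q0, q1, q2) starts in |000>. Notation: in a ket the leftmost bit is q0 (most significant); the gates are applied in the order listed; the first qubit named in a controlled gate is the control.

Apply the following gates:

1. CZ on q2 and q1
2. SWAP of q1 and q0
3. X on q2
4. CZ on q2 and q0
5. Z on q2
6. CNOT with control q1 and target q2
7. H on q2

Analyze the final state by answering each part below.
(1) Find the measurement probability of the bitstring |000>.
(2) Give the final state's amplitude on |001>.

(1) The probability of measuring |000> is 1/2.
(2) The final state's coefficient on |001> equals sqrt(2)/2.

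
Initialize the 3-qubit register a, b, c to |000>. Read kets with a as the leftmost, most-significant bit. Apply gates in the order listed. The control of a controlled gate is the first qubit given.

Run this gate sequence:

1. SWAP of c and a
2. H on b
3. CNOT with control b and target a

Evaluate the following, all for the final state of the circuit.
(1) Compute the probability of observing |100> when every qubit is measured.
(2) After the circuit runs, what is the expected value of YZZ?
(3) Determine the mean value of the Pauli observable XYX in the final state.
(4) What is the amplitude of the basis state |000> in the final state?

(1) A full measurement returns |100> with probability 0.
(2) The observable YZZ averages to 0.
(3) In the final state, XYX has expectation 0.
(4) |000> carries amplitude sqrt(2)/2 in the final state.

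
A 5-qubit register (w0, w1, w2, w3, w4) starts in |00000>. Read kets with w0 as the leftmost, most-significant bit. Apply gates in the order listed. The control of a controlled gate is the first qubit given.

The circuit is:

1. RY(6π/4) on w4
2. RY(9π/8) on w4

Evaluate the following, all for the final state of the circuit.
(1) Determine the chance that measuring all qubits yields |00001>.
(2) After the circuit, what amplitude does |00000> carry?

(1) Outcome |00001> occurs with probability sqrt(2 - sqrt(2))/4 + 1/2.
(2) The final state's coefficient on |00000> equals -sin(3*pi/16).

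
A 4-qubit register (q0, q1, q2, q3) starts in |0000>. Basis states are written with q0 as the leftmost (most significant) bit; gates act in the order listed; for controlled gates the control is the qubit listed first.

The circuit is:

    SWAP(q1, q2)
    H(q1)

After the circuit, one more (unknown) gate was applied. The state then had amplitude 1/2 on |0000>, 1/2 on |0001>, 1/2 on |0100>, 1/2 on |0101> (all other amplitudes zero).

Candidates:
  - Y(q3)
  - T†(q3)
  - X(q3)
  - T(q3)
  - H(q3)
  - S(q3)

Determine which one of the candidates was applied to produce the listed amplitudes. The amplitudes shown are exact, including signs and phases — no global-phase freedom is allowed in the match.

The applied gate was H(q3).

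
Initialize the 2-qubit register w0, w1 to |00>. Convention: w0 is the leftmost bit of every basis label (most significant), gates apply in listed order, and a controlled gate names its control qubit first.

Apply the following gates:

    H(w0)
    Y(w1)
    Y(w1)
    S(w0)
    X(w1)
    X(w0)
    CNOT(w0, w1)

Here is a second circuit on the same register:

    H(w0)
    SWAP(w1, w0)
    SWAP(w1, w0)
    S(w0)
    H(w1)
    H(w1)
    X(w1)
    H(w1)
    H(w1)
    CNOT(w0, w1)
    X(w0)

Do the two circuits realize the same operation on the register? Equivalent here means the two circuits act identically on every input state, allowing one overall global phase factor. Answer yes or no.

No: there is an input state on which the two circuits produce genuinely different outputs (not merely differing by a phase).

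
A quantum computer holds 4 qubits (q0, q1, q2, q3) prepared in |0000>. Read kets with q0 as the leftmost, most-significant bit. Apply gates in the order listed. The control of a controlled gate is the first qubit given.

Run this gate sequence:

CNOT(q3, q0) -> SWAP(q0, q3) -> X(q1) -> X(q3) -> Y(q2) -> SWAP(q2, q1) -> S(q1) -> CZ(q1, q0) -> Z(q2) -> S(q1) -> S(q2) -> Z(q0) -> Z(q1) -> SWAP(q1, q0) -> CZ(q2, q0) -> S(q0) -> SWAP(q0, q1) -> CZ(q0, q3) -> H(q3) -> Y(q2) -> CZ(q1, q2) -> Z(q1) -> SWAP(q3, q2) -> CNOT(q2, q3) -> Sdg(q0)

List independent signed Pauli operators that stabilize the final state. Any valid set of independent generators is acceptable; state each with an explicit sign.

The stabilizer group can be generated by -IIXX, +ZIII, -IZII, +IIZZ, among other valid generating sets.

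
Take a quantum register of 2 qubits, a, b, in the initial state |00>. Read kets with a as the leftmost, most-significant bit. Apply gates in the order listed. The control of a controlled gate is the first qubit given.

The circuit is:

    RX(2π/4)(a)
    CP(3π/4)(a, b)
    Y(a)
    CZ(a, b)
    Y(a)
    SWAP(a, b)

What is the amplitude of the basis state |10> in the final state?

The final state's coefficient on |10> equals 0.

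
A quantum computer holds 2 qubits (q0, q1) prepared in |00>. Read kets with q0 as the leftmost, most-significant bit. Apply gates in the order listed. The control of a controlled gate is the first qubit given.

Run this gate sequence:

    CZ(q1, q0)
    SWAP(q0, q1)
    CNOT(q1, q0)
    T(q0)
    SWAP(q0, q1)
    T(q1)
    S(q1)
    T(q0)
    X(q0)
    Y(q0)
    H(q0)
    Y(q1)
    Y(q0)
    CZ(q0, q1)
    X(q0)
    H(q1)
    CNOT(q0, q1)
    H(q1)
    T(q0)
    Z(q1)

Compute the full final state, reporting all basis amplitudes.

The resulting statevector has amplitude 0 on |00>, sqrt(2)*I/2 on |01>, 0 on |10>, -sqrt(2)*exp(3*I*pi/4)/2 on |11>.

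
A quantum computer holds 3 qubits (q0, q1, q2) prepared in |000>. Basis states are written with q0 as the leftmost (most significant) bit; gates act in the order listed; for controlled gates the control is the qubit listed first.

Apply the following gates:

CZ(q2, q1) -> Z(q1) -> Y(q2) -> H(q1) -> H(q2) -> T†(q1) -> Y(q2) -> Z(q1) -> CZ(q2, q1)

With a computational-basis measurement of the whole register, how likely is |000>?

The probability of measuring |000> is 1/4.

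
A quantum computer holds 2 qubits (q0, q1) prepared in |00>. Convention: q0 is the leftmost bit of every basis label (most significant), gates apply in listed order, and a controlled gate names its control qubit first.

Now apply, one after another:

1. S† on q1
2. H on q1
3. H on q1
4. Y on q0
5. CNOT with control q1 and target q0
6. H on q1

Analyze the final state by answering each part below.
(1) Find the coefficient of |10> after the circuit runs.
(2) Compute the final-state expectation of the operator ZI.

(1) |10> carries amplitude sqrt(2)*I/2 in the final state. Key observation: gates 2-3 undo each other exactly, leaving only the rest of the circuit to track.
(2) The observable ZI averages to -1.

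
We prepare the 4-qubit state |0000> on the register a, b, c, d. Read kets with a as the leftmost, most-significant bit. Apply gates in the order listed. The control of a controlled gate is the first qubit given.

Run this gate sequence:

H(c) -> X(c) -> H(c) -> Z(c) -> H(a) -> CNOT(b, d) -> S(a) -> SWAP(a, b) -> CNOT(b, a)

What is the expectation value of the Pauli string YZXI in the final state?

The expectation value of YZXI is 0. Key observation: gates 1-4 undo each other exactly, leaving only the rest of the circuit to track.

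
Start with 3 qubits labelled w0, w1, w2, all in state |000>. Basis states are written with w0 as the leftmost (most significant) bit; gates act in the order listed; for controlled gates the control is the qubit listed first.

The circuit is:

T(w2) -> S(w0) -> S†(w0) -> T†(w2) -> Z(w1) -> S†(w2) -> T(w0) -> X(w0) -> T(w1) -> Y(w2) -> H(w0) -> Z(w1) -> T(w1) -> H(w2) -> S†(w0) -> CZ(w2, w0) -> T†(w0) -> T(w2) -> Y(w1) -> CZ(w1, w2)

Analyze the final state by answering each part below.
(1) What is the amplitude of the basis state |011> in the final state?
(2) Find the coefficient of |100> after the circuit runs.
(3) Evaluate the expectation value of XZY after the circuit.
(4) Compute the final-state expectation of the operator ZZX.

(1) |011> carries amplitude -exp(I*pi/4)/2 in the final state. Key observation: gates 1-4 undo each other exactly, leaving only the rest of the circuit to track.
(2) |100> carries amplitude 0 in the final state.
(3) The expectation value of XZY is 1/2.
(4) The observable ZZX averages to -sqrt(2)/2.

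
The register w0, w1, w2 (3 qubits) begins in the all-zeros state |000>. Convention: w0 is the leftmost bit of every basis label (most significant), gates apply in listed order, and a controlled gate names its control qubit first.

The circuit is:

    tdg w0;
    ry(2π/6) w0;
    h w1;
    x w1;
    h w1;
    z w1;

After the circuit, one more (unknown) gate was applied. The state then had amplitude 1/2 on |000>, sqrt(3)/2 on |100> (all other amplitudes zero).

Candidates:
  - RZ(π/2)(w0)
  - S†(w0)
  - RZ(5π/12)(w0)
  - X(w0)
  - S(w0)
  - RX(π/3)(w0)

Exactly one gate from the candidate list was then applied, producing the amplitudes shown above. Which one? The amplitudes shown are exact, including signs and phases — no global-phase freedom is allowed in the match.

The unique candidate consistent with the amplitudes is X(w0). Key observation: gates 3-6 undo each other exactly, leaving only the rest of the circuit to track.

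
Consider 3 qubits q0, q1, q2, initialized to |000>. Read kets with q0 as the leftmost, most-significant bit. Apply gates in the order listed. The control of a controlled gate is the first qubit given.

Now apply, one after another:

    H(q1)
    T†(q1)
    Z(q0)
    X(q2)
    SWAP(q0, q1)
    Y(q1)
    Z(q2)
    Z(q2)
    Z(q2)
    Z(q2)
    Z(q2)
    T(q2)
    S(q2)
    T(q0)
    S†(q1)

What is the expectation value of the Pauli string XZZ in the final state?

In the final state, XZZ has expectation 1.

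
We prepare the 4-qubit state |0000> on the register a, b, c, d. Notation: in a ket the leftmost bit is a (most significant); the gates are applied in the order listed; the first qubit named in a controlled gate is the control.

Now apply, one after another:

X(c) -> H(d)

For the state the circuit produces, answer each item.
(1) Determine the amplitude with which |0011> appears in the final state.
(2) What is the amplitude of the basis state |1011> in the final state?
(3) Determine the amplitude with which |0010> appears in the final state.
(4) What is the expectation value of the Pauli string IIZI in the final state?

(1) |0011> carries amplitude sqrt(2)/2 in the final state.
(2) The final state's coefficient on |1011> equals 0.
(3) The amplitude on |0010> is sqrt(2)/2.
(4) The observable IIZI averages to -1.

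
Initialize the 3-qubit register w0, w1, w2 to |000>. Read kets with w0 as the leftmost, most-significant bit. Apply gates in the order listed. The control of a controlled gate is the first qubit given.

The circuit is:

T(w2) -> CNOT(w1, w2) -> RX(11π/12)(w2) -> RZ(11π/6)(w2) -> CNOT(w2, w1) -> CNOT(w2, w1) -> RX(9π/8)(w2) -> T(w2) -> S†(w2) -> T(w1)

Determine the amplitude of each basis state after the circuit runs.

The final amplitudes are -sqrt(3)*sqrt(sqrt(2)/4 + 1/2)*exp(11*I*pi/12)*sin(7*pi/16)/2 - sqrt(1/2 - sqrt(2)/4)*exp(11*I*pi/12)*sin(7*pi/16)/2 + sqrt(3)*sqrt(1/2 - sqrt(2)/4)*exp(-11*I*pi/12)*cos(7*pi/16)/2 - sqrt(sqrt(2)/4 + 1/2)*exp(-11*I*pi/12)*cos(7*pi/16)/2 on |000>, sqrt(3)*sqrt(1/2 - sqrt(2)/4)*exp(-2*I*pi/3)*sin(7*pi/16)/2 + sqrt(3)*sqrt(sqrt(2)/4 + 1/2)*exp(-5*I*pi/6)*cos(7*pi/16)/2 + sqrt(1/2 - sqrt(2)/4)*exp(-5*I*pi/6)*cos(7*pi/16)/2 - sqrt(sqrt(2)/4 + 1/2)*exp(-2*I*pi/3)*sin(7*pi/16)/2 on |001>, and 0 on every other basis state.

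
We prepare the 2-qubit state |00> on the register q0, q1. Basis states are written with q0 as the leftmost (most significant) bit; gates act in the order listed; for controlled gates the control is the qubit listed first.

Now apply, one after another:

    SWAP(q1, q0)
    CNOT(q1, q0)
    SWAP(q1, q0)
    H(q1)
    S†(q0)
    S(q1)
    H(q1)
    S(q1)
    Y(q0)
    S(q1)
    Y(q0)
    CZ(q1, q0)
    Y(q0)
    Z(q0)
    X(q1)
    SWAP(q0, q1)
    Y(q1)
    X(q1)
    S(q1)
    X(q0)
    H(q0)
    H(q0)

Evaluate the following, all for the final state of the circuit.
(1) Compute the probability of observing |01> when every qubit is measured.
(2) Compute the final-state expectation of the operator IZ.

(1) Outcome |01> occurs with probability 1/2.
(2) The observable IZ averages to -1.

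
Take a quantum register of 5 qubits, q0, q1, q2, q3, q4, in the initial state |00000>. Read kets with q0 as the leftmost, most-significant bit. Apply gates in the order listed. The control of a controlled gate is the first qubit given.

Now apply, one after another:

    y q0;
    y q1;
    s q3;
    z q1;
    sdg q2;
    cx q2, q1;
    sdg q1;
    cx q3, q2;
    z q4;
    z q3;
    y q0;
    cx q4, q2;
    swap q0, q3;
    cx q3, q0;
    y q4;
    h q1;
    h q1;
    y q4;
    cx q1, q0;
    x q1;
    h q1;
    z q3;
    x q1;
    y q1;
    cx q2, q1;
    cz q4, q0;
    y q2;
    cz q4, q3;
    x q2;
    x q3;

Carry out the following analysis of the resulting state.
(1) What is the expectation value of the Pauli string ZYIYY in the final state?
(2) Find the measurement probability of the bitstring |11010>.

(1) The observable ZYIYY averages to 0.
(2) A full measurement returns |11010> with probability 1/2.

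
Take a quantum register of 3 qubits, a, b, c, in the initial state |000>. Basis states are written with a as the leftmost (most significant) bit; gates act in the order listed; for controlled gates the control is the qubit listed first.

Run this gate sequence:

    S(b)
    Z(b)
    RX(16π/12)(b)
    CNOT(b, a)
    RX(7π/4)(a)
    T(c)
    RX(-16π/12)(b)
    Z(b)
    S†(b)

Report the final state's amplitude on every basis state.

After the circuit, the state carries amplitude -sqrt(sqrt(2) + 2)/8 - 3*I*sqrt(2 - sqrt(2))/8 on |000>, 0 on |001>, -sqrt(3)*sqrt(sqrt(2) + 2)/8 + sqrt(3)*I*sqrt(2 - sqrt(2))/8 on |010>, 0 on |011>, -3*sqrt(sqrt(2) + 2)/8 - I*sqrt(2 - sqrt(2))/8 on |100>, 0 on |101>, sqrt(3)*sqrt(sqrt(2) + 2)/8 - sqrt(3)*I*sqrt(2 - sqrt(2))/8 on |110>, 0 on |111>.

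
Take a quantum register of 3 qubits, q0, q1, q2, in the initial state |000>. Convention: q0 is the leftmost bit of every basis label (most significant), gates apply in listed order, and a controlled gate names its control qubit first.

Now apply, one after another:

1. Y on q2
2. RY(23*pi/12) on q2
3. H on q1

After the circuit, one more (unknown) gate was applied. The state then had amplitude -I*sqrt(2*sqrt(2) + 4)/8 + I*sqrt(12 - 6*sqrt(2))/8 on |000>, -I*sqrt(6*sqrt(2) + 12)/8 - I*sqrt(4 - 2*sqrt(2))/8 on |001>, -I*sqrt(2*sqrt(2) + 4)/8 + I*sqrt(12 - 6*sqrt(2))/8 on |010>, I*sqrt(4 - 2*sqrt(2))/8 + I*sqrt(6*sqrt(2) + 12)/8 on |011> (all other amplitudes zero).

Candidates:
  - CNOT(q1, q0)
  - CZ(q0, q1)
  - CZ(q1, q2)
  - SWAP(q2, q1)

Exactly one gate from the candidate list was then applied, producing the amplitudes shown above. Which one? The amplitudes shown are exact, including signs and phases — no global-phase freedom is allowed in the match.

The applied gate was CZ(q1, q2).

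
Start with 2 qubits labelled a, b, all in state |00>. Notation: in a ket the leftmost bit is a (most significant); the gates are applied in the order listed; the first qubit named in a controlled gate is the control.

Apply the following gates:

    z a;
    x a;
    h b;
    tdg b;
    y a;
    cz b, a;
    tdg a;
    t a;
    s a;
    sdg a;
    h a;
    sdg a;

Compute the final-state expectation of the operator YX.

The expectation value of YX is -sqrt(2)/2. Key observation: steps 9-10 multiply out to the identity, so the circuit reduces to the remaining gates.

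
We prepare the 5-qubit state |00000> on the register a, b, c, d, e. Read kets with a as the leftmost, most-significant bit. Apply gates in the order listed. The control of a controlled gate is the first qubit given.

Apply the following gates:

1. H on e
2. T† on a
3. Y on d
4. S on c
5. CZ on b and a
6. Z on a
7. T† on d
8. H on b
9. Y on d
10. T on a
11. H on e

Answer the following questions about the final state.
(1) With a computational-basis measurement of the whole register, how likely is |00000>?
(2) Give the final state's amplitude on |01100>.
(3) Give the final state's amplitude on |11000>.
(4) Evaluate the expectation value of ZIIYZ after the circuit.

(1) A full measurement returns |00000> with probability 1/2.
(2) The final state's coefficient on |01100> equals 0.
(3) The amplitude on |11000> is 0.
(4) In the final state, ZIIYZ has expectation 0.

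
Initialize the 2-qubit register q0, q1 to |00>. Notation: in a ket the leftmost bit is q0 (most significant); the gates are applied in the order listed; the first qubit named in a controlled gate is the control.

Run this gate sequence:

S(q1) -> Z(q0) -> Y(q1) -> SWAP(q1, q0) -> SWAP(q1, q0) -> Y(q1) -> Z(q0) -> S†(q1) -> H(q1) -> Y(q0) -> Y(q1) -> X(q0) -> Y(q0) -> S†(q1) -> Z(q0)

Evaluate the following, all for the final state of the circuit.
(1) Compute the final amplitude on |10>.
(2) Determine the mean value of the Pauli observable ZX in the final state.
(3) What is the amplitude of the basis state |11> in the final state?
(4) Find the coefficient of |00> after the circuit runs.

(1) The amplitude on |10> is -sqrt(2)*I/2. Key observation: steps 1-8 multiply out to the identity, so the circuit reduces to the remaining gates.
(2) In the final state, ZX has expectation 0.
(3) |11> carries amplitude sqrt(2)/2 in the final state.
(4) The amplitude on |00> is 0.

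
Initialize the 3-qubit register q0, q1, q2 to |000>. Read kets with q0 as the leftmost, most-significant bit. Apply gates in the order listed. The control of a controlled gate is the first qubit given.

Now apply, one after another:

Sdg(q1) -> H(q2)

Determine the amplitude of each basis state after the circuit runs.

After the circuit, the state carries amplitude sqrt(2)/2 on |000>, sqrt(2)/2 on |001>, and 0 on every other basis state.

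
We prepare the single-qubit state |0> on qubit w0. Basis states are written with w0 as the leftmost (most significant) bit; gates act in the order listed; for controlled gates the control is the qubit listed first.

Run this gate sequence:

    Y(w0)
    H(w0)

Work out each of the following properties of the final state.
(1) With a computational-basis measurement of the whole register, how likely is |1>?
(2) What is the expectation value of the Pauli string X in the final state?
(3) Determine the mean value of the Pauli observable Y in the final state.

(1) A full measurement returns |1> with probability 1/2.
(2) The expectation value of X is -1.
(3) The expectation value of Y is 0.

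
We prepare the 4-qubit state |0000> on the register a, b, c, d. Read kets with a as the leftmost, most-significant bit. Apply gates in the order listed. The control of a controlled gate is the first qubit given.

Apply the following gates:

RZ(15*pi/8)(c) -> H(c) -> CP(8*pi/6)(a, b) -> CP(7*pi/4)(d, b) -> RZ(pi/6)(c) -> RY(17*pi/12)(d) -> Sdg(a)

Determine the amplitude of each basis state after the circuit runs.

After the circuit, the state carries amplitude -sqrt(6)*sqrt(sqrt(2)/4 + 1/2)*exp(47*I*pi/48)/4 + sqrt(2)*sqrt(1/2 - sqrt(2)/4)*exp(47*I*pi/48)/4 on |0000>, sqrt(6)*sqrt(1/2 - sqrt(2)/4)*exp(47*I*pi/48)/4 + sqrt(2)*sqrt(sqrt(2)/4 + 1/2)*exp(47*I*pi/48)/4 on |0001>, sqrt(2)*sqrt(1/2 - sqrt(2)/4)*exp(-41*I*pi/48)/4 - sqrt(6)*sqrt(sqrt(2)/4 + 1/2)*exp(-41*I*pi/48)/4 on |0010>, sqrt(2)*sqrt(sqrt(2)/4 + 1/2)*exp(-41*I*pi/48)/4 + sqrt(6)*sqrt(1/2 - sqrt(2)/4)*exp(-41*I*pi/48)/4 on |0011>, and 0 on every other basis state.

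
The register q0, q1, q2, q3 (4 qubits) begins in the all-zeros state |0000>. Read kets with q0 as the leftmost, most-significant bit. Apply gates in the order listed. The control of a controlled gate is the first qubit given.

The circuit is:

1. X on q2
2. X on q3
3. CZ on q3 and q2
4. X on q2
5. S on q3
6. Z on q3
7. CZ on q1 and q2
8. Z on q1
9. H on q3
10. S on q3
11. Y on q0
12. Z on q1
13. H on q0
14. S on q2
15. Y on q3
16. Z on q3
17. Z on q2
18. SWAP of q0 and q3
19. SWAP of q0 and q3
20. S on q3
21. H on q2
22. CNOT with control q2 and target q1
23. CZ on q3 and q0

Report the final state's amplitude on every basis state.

The final amplitudes are sqrt(2)/4 on |0000>, -sqrt(2)/4 on |0001>, 0 on |0010>, 0 on |0011>, 0 on |0100>, 0 on |0101>, sqrt(2)/4 on |0110>, -sqrt(2)/4 on |0111>, -sqrt(2)/4 on |1000>, -sqrt(2)/4 on |1001>, 0 on |1010>, 0 on |1011>, 0 on |1100>, 0 on |1101>, -sqrt(2)/4 on |1110>, -sqrt(2)/4 on |1111>. Key observation: steps 18-19 multiply out to the identity, so the circuit reduces to the remaining gates.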